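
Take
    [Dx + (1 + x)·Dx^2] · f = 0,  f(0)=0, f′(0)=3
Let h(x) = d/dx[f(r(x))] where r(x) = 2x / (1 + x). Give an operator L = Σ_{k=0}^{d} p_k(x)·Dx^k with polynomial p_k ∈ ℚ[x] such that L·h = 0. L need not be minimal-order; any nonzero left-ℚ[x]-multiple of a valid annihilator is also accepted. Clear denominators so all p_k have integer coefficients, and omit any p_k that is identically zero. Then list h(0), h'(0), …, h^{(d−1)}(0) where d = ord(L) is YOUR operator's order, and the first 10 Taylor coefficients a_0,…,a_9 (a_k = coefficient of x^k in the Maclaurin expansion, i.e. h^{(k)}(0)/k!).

L = (4 + 6·x) + (1 + 4·x + 3·x^2)·Dx  (order 1).
h: a_k = 6, -24, 78, -240, 726, -2184, 6558, -19680, 59046, -177144, …
ICs: h(0) = 6.

f: a_k = 0, 3, -3/2, 1, -3/4, 3/5, -1/2, 3/7, -3/8, 1/3, …
h₀=f(r): pull back L_f along r ⇒ L₀.
h=h₀': d/dx-closure on L₀ ⇒ L.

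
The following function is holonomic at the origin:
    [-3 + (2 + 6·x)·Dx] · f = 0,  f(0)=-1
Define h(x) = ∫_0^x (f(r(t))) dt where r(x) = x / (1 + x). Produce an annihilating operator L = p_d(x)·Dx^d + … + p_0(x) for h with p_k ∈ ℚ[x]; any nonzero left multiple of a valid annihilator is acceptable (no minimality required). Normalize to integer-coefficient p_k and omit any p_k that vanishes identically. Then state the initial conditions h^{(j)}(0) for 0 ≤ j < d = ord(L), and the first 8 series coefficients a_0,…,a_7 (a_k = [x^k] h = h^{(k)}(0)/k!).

f: a_k = -1, -3/2, 9/8, -27/16, 405/128, -1701/256, 15309/1024, -72171/2048, …
L₀ from L_f via x↦r, Dx↦r'^{-1}Dx.
h=∫₀ˣh₀: take L = L₀·Dx.
L = -3·Dx + (2 + 10·x + 8·x^2)·Dx^2  (order 2).
h: a_k = 0, -1, -3/4, 7/8, -87/64, 1677/640, -3023/512, 106305/7168, …
ICs: h(0) = 0, h′(0) = -1.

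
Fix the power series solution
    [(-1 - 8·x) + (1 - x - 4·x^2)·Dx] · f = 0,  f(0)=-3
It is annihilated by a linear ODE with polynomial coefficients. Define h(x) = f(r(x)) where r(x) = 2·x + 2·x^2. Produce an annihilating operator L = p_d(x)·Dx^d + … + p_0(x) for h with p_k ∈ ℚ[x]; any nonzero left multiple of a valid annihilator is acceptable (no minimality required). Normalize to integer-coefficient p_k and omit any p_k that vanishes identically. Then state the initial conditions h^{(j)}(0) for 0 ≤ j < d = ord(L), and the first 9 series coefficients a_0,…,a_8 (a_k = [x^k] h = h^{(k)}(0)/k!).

f: a_k = -3, -3, -15, -27, -87, -195, -543, -1323, -3495, …
f∘r: x↦r, Dx↦Dx/r' in L_f ⇒ L₀.
L = (2 + 36·x + 96·x^2 + 64·x^3) + (-1 + 2·x + 18·x^2 + 32·x^3 + 16·x^4)·Dx  (order 1).
h: a_k = -3, -6, -66, -336, -2100, -12456, -74520, -445824, -2665200, …
ICs: h(0) = -3.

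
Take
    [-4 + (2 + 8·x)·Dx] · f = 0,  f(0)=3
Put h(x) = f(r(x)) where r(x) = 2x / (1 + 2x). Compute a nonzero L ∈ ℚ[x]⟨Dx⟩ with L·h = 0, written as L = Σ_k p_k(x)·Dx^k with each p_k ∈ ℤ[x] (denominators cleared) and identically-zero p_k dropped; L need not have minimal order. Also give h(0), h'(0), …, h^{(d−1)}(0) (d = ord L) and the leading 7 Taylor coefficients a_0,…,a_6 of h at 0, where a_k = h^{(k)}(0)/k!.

L = -4 + (1 + 12·x + 20·x^2)·Dx  (order 1).
h: a_k = 3, 12, -48, 240, -1440, 9792, -72192, …
ICs: h(0) = 3.

f: a_k = 3, 6, -6, 12, -30, 84, -252, …
Change of var in L_f (x↦r) gives L₀.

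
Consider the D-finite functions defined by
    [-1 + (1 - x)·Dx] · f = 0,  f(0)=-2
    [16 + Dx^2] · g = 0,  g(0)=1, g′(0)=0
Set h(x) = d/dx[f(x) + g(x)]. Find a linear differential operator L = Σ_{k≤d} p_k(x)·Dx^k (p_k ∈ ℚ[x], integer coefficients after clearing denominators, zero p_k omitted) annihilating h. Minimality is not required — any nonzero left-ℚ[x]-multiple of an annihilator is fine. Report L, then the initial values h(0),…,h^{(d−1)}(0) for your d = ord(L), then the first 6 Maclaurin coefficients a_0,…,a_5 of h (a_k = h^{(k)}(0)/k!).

f: a_k = -2, -2, -2, -2, -2, -2, …
g: a_k = 1, 0, -8, 0, 32/3, 0, …
f+g: L₀ = lclm(L_f,L_g), ord ≤ 1+2.
h=h₀': d/dx-closure on L₀ ⇒ L.
L = (448 - 512·x + 256·x^2) + (-176 + 432·x - 384·x^2 + 128·x^3)·Dx + (28 - 32·x + 16·x^2)·Dx^2 + (-11 + 27·x - 24·x^2 + 8·x^3)·Dx^3  (order 3).
h: a_k = -2, -20, -6, 104/3, -10, -692/15, …
ICs: h(0) = -2, h′(0) = -20, h′′(0) = -12.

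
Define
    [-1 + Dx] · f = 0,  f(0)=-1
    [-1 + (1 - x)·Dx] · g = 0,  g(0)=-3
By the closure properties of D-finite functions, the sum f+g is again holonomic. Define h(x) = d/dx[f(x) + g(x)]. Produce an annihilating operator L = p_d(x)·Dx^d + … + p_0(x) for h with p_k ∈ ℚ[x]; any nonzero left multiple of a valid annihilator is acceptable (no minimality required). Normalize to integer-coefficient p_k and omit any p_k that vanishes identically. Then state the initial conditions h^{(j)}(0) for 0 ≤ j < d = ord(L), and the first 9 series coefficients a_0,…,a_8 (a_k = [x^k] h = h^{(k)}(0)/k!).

L = (4 + 2·x) + (-5 - 2·x + x^2)·Dx + (1 - x^2)·Dx^2  (order 2).
h: a_k = -4, -7, -19/2, -73/6, -361/24, -2161/120, -15121/720, -120961/5040, -1088641/40320, …
ICs: h(0) = -4, h′(0) = -7.

f: a_k = -1, -1, -1/2, -1/6, -1/24, -1/120, -1/720, -1/5040, -1/40320, …
g: a_k = -3, -3, -3, -3, -3, -3, -3, -3, -3, …
Weyl lclm of L_f,L_g ⇒ L₀ (ord ≤ 2).
h=h₀': d/dx-closure on L₀ ⇒ L.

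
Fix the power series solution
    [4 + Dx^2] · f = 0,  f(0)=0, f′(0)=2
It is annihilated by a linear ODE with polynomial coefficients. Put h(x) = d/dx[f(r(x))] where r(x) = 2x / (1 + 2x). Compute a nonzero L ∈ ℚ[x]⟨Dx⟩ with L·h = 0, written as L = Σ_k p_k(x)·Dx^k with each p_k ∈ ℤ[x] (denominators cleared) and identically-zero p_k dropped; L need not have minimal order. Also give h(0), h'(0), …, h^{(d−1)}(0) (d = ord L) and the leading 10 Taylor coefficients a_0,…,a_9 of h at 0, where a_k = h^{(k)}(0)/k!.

f: a_k = 0, 2, 0, -4/3, 0, 4/15, 0, -8/315, 0, 4/2835, …
Change of var in L_f (x↦r) gives L₀.
Differentiate: ansatz ord ≤ ord L₀ ⇒ L.
L = (40 + 96·x + 96·x^2) + (12 + 72·x + 144·x^2 + 96·x^3)·Dx + (1 + 8·x + 24·x^2 + 32·x^3 + 16·x^4)·Dx^2  (order 2).
h: a_k = 4, -16, 16, 128, -2752/3, 3840, -565504/45, 1552384/45, -25222144/315, 9367552/63, …
ICs: h(0) = 4, h′(0) = -16.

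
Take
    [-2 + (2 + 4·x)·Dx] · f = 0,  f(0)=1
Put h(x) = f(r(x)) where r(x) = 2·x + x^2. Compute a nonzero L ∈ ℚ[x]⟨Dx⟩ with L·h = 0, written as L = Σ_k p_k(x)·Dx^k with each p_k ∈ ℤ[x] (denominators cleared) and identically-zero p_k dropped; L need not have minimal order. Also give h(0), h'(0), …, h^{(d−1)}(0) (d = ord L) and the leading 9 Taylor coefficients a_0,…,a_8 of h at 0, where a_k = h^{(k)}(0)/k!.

L = (-2 - 2·x) + (1 + 4·x + 2·x^2)·Dx  (order 1).
h: a_k = 1, 2, -1, 2, -9/2, 11, -57/2, 77, -1717/8, …
ICs: h(0) = 1.

f: a_k = 1, 1, -1/2, 1/2, -5/8, 7/8, -21/16, 33/16, -429/128, …
Change of var in L_f (x↦r) gives L₀.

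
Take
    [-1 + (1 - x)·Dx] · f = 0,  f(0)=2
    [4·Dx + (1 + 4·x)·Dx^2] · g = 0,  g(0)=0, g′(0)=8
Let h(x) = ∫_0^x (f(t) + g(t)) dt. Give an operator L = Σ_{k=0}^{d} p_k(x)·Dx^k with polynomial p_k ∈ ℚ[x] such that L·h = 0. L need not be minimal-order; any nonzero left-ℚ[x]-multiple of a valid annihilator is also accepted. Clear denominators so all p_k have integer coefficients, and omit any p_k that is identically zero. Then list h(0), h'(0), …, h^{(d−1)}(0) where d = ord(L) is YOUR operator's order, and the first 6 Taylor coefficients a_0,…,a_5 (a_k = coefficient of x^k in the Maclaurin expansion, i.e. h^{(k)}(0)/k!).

L = (44 + 16·x)·Dx^2 + (-13 + 56·x + 32·x^2)·Dx^3 + (-3 - 11·x + 6·x^2 + 8·x^3)·Dx^4  (order 4).
h: a_k = 0, 2, 5, -14/3, 67/6, -126/5, …
ICs: h(0) = 0, h′(0) = 2, h′′(0) = 10, h′′′(0) = -28.

f: a_k = 2, 2, 2, 2, 2, 2, …
g: a_k = 0, 8, -16, 128/3, -128, 2048/5, …
h₀=f+g: left-lcm gives L₀, ord ≤ 3.
Integrate: L := L₀·Dx.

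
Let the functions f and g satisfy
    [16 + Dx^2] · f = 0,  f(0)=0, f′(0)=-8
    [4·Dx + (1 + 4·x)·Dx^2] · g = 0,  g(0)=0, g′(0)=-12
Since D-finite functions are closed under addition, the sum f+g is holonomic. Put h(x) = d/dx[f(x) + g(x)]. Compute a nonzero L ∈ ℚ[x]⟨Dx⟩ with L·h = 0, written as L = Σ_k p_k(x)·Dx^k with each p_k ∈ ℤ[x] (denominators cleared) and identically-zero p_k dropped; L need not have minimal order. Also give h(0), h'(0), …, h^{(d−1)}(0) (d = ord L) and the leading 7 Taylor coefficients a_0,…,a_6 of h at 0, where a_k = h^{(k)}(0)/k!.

L = (448 + 512·x + 1024·x^2) + (48 + 320·x + 768·x^2 + 1024·x^3)·Dx + (28 + 32·x + 64·x^2)·Dx^2 + (3 + 20·x + 48·x^2 + 64·x^3)·Dx^3  (order 3).
h: a_k = -20, 48, -128, 768, -9472/3, 12288, -2209792/45, …
ICs: h(0) = -20, h′(0) = 48, h′′(0) = -256.

f: a_k = 0, -8, 0, 64/3, 0, -256/15, 0, …
g: a_k = 0, -12, 24, -64, 192, -3072/5, 2048, …
Sum ⇒ L₀ = lclm(L_f,L_g) in ℚ(x)⟨Dx⟩.
Differentiate: ansatz ord ≤ ord L₀ ⇒ L.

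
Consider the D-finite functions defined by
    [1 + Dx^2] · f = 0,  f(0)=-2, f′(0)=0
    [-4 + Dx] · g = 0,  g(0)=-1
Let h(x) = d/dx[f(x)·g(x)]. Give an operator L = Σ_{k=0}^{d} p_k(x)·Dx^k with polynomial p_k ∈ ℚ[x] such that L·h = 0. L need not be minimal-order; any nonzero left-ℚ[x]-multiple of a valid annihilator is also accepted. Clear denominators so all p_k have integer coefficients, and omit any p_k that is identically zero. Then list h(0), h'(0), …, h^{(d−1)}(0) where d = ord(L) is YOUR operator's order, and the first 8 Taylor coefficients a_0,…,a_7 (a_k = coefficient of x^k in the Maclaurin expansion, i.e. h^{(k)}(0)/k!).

L = 17 - 8·Dx + Dx^2  (order 2).
h: a_k = 8, 30, 52, 161/3, 101/3, 33/4, -727/90, -31679/2520, …
ICs: h(0) = 8, h′(0) = 30.

f: a_k = -2, 0, 1, 0, -1/12, 0, 1/360, 0, …
g: a_k = -1, -4, -8, -32/3, -32/3, -128/15, -256/45, -1024/315, …
L₀ := L_f ⊗_s L_g (sym. prod.), ord ≤ 2.
h₀' ⇒ L via d/dx closure of L₀.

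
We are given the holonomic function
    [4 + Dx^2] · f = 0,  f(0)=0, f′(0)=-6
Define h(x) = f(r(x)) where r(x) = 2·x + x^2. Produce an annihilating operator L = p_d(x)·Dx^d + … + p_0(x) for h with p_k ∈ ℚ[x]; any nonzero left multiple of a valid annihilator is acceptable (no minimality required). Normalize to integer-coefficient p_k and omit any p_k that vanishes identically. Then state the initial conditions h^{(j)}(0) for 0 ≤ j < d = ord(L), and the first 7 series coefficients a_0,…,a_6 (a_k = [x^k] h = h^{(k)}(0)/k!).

f: a_k = 0, -6, 0, 4, 0, -4/5, 0, …
Substitute x→r, Dx→(1/r')Dx; clear ⇒ L₀.
L = (16 + 48·x + 48·x^2 + 16·x^3) - Dx + (1 + x)·Dx^2  (order 2).
h: a_k = 0, -12, -6, 32, 48, -8/5, -60, …
ICs: h(0) = 0, h′(0) = -12.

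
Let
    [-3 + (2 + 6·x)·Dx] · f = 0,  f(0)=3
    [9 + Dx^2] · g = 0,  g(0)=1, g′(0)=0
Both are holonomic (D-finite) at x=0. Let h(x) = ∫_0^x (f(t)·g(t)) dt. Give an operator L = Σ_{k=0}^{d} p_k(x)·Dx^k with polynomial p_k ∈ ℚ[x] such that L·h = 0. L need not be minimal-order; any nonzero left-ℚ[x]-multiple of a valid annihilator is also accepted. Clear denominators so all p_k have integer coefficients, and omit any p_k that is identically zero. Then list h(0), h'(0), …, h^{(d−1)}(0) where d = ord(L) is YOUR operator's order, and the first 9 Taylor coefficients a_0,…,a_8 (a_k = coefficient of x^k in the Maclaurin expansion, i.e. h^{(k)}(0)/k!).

f: a_k = 3, 9/2, -27/8, 81/16, -1215/128, 5103/256, -45927/1024, 216513/2048, -8444007/32768, …
g: a_k = 1, 0, -9/2, 0, 27/8, 0, -81/80, 0, 729/4480, …
Sym-product of L_f,L_g gives L₀ (≤ ord 2).
Integrate: L := L₀·Dx.
L = (63 + 216·x + 324·x^2)·Dx + (-12 - 36·x)·Dx^2 + (4 + 24·x + 36·x^2)·Dx^3  (order 3).
h: a_k = 0, 3, 9/4, -45/8, -243/64, 405/128, 1053/512, -84807/35840, 292329/81920, …
ICs: h(0) = 0, h′(0) = 3, h′′(0) = 9/2.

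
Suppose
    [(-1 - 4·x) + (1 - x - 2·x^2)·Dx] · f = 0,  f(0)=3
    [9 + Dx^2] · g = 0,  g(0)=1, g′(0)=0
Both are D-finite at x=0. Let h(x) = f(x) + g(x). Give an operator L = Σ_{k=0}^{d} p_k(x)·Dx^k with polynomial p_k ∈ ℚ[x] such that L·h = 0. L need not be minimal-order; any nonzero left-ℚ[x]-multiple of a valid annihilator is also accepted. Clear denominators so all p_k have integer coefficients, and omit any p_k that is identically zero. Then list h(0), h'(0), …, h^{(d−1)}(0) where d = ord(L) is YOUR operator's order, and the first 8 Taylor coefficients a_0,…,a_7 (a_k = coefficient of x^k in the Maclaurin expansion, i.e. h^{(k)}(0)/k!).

L = (117 + 486·x + 135·x^2 + 360·x^3 + 540·x^4 + 432·x^5) + (-45 + 63·x + 81·x^2 - 153·x^3 - 18·x^4 + 324·x^5 + 216·x^6)·Dx + (13 + 54·x + 15·x^2 + 40·x^3 + 60·x^4 + 48·x^5)·Dx^2 + (-5 + 7·x + 9·x^2 - 17·x^3 - 2·x^4 + 36·x^5 + 24·x^6)·Dx^3  (order 3).
h: a_k = 4, 3, 9/2, 15, 291/8, 63, 10239/80, 255, …
ICs: h(0) = 4, h′(0) = 3, h′′(0) = 9.

f: a_k = 3, 3, 9, 15, 33, 63, 129, 255, …
g: a_k = 1, 0, -9/2, 0, 27/8, 0, -81/80, 0, …
Weyl lclm of L_f,L_g ⇒ L₀ (ord ≤ 3).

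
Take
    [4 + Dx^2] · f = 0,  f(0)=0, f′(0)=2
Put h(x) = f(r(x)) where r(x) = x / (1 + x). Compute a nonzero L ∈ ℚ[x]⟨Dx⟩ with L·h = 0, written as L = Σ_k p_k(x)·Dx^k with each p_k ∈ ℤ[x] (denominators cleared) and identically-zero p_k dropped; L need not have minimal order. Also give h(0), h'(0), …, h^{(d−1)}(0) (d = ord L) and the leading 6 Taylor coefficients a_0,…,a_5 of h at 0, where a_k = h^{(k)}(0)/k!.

f: a_k = 0, 2, 0, -4/3, 0, 4/15, …
f∘r: x↦r, Dx↦Dx/r' in L_f ⇒ L₀.
L = 4 + (2 + 6·x + 6·x^2 + 2·x^3)·Dx + (1 + 4·x + 6·x^2 + 4·x^3 + x^4)·Dx^2  (order 2).
h: a_k = 0, 2, -2, 2/3, 2, -86/15, …
ICs: h(0) = 0, h′(0) = 2.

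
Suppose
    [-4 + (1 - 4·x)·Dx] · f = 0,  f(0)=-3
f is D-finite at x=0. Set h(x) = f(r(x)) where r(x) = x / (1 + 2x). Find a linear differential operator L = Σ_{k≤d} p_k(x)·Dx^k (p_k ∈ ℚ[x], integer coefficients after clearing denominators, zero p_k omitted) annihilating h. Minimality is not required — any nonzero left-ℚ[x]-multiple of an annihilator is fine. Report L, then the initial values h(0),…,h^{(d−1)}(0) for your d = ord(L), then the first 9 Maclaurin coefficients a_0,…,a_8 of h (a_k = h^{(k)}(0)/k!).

f: a_k = -3, -12, -48, -192, -768, -3072, -12288, -49152, -196608, …
h₀=f(r): pull back L_f along r ⇒ L₀.
L = 4 + (-1 + 4·x^2)·Dx  (order 1).
h: a_k = -3, -12, -24, -48, -96, -192, -384, -768, -1536, …
ICs: h(0) = -3.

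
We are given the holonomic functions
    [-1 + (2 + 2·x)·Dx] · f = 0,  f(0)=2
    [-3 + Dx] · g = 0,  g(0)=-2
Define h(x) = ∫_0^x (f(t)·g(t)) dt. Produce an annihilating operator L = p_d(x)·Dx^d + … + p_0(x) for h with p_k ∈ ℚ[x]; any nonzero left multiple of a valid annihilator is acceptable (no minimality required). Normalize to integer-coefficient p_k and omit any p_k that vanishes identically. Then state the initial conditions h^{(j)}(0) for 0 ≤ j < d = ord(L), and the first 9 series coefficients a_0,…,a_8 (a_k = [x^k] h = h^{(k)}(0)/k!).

L = (-7 - 6·x)·Dx + (2 + 2·x)·Dx^2  (order 2).
h: a_k = 0, -4, -7, -47/6, -103/16, -667/160, -4277/1920, -9063/8960, -57333/143360, …
ICs: h(0) = 0, h′(0) = -4.

f: a_k = 2, 1, -1/4, 1/8, -5/64, 7/128, -21/512, 33/1024, -429/16384, …
g: a_k = -2, -6, -9, -9, -27/4, -81/20, -81/40, -243/280, -729/2240, …
Sym-product of L_f,L_g gives L₀ (≤ ord 1).
∫: right-multiply L₀ by Dx.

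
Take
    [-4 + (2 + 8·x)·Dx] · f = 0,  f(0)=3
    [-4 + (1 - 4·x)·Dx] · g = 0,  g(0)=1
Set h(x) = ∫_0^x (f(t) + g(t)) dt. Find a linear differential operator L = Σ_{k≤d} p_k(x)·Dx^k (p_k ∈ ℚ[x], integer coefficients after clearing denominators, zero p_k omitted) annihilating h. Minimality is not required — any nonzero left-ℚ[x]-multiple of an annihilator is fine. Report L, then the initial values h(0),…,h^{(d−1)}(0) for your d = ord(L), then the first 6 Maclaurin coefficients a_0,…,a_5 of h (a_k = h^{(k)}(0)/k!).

L = (40 + 96·x)·Dx + (-18 - 112·x - 288·x^2)·Dx^2 + (1 + 12·x - 16·x^2 - 192·x^3)·Dx^3  (order 3).
h: a_k = 0, 4, 5, 10/3, 19, 226/5, …
ICs: h(0) = 0, h′(0) = 4, h′′(0) = 10.

f: a_k = 3, 6, -6, 12, -30, 84, …
g: a_k = 1, 4, 16, 64, 256, 1024, …
Weyl lclm of L_f,L_g ⇒ L₀ (ord ≤ 2).
Integrate: L := L₀·Dx.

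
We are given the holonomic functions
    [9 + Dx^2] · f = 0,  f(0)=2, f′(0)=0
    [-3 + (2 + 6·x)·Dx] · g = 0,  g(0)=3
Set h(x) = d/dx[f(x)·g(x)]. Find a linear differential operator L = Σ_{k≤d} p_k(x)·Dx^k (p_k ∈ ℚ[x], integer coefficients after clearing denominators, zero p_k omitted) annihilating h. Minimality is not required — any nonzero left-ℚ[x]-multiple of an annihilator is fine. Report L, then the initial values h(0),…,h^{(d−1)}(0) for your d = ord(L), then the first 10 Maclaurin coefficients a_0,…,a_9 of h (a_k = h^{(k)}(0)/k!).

f: a_k = 2, 0, -9, 0, 27/4, 0, -81/40, 0, 729/2240, 0, …
g: a_k = 3, 9/2, -27/8, 81/16, -1215/128, 5103/256, -45927/1024, 216513/2048, -8444007/32768, 42220035/65536, …
h₀=f·g: eliminate ⇒ L₀, order ≤ 2·1.
h=h₀': d/dx-closure on L₀ ⇒ L.
L = (477 + 3888·x + 11016·x^2 + 15552·x^3 + 11664·x^4) + (-12 - 324·x - 1296·x^2 - 1296·x^3)·Dx + (28 + 264·x + 972·x^2 + 1728·x^3 + 1296·x^4)·Dx^2  (order 2).
h: a_k = 9, -135/2, -729/8, 2025/16, 15795/128, -254421/1280, 2046303/5120, -96330789/71680, 4776414561/1146880, -4099459329/327680, …
ICs: h(0) = 9, h′(0) = -135/2.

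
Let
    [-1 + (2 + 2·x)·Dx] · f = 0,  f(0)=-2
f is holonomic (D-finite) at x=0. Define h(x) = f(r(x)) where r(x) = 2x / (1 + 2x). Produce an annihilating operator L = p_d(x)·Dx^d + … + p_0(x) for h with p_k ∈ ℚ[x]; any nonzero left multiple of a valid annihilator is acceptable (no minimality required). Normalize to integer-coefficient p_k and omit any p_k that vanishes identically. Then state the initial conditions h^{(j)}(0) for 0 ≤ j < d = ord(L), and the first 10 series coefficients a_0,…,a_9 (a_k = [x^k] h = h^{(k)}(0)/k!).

f: a_k = -2, -1, 1/4, -1/8, 5/64, -7/128, 21/512, -33/1024, 429/16384, -715/32768, …
L₀ from L_f via x↦r, Dx↦r'^{-1}Dx.
L = -1 + (1 + 6·x + 8·x^2)·Dx  (order 1).
h: a_k = -2, -2, 5, -13, 141/4, -399/4, 2353/8, -7205/8, 182461/64, -594203/64, …
ICs: h(0) = -2.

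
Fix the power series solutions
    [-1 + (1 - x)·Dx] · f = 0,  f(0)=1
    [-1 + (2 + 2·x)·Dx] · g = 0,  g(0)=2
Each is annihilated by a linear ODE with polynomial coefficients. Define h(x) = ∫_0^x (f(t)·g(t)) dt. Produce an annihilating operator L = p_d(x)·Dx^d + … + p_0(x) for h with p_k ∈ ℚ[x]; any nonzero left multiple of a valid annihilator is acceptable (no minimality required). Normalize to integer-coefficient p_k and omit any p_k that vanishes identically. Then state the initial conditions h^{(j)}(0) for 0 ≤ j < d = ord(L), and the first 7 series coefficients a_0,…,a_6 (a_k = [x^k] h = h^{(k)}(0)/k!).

L = (3 + x)·Dx + (-2 + 2·x^2)·Dx^2  (order 2).
h: a_k = 0, 2, 3/2, 11/12, 23/32, 179/320, 365/768, …
ICs: h(0) = 0, h′(0) = 2.

f: a_k = 1, 1, 1, 1, 1, 1, 1, …
g: a_k = 2, 1, -1/4, 1/8, -5/64, 7/128, -21/512, …
f·g: L₀ = L_f ⊗_s L_g, ord ≤ 1·1.
h=∫h₀ ⇒ L = L₀·Dx.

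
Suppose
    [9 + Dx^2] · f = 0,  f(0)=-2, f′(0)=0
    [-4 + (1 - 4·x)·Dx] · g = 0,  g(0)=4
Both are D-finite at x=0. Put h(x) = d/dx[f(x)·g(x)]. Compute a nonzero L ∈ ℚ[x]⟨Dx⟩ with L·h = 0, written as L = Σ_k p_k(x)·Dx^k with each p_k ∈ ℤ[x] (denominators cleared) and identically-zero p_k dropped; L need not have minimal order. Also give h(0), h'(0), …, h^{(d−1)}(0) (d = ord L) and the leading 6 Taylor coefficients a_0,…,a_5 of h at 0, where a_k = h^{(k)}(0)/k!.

f: a_k = -2, 0, 9, 0, -27/4, 0, …
g: a_k = 4, 16, 64, 256, 1024, 4096, …
Sym-product of L_f,L_g gives L₀ (≤ ord 2).
Differentiate: ansatz ord ≤ ord L₀ ⇒ L.
L = (-23 - 72·x + 144·x^2) + (-8 + 32·x)·Dx + (1 - 8·x + 16·x^2)·Dx^2  (order 2).
h: a_k = -32, -184, -1104, -5996, -29980, -719277/5, …
ICs: h(0) = -32, h′(0) = -184.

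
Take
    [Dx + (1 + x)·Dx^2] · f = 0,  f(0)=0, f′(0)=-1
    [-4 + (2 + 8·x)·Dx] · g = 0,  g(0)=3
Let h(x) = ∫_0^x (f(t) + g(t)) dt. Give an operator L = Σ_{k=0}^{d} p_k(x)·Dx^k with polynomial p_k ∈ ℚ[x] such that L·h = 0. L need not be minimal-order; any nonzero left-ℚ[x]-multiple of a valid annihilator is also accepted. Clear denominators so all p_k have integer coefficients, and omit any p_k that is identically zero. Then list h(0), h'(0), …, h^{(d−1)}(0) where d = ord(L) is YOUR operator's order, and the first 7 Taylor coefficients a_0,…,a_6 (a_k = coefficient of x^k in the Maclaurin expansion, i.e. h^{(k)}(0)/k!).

f: a_k = 0, -1, 1/2, -1/3, 1/4, -1/5, 1/6, …
g: a_k = 3, 6, -6, 12, -30, 84, -252, …
Weyl lclm of L_f,L_g ⇒ L₀ (ord ≤ 3).
∫: right-multiply L₀ by Dx.
L = (-8 + 4·x)·Dx^2 + (-10 - 8·x + 20·x^2)·Dx^3 + (-1 - 3·x + 6·x^2 + 8·x^3)·Dx^4  (order 4).
h: a_k = 0, 3, 5/2, -11/6, 35/12, -119/20, 419/30, …
ICs: h(0) = 0, h′(0) = 3, h′′(0) = 5, h′′′(0) = -11.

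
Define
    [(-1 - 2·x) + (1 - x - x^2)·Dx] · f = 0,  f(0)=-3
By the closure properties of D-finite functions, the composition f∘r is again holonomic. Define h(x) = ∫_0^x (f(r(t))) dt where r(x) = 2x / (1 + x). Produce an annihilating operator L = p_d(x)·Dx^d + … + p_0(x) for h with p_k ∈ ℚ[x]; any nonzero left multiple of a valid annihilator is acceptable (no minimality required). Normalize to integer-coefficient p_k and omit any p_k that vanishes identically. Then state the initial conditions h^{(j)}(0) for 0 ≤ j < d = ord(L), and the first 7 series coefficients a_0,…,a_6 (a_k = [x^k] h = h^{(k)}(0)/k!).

L = (2 + 10·x)·Dx + (-1 - x + 5·x^2 + 5·x^3)·Dx^2  (order 2).
h: a_k = 0, -3, -3, -6, -15/2, -18, -25, …
ICs: h(0) = 0, h′(0) = -3.

f: a_k = -3, -3, -6, -9, -15, -24, -39, …
L₀ from L_f via x↦r, Dx↦r'^{-1}Dx.
Integrate: L := L₀·Dx.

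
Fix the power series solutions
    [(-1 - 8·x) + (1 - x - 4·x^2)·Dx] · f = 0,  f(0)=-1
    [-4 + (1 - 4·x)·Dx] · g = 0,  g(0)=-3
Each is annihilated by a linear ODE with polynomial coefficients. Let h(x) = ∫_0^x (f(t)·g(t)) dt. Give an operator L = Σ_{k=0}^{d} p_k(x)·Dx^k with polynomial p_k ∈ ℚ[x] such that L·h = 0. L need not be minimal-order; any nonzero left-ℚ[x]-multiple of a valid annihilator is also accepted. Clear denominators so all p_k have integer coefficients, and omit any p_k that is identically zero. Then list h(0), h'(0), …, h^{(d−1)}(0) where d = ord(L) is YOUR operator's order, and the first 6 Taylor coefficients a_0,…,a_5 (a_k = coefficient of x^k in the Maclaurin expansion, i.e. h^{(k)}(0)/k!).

L = (-5 + 48·x^2)·Dx + (1 - 5·x + 16·x^3)·Dx^2  (order 2).
h: a_k = 0, 3, 15/2, 25, 327/4, 279, …
ICs: h(0) = 0, h′(0) = 3.

f: a_k = -1, -1, -5, -9, -29, -65, …
g: a_k = -3, -12, -48, -192, -768, -3072, …
Sym-product of L_f,L_g gives L₀ (≤ ord 1).
h=∫₀ˣh₀: take L = L₀·Dx.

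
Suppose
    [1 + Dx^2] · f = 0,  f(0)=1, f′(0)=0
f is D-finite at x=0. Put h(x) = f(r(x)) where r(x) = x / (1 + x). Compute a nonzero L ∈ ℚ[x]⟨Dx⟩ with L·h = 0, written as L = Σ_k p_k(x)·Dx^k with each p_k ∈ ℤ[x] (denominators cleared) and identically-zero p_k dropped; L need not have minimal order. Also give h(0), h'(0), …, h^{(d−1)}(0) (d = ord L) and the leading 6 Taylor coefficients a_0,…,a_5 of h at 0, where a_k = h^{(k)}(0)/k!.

f: a_k = 1, 0, -1/2, 0, 1/24, 0, …
Substitute x→r, Dx→(1/r')Dx; clear ⇒ L₀.
L = 1 + (2 + 6·x + 6·x^2 + 2·x^3)·Dx + (1 + 4·x + 6·x^2 + 4·x^3 + x^4)·Dx^2  (order 2).
h: a_k = 1, 0, -1/2, 1, -35/24, 11/6, …
ICs: h(0) = 1, h′(0) = 0.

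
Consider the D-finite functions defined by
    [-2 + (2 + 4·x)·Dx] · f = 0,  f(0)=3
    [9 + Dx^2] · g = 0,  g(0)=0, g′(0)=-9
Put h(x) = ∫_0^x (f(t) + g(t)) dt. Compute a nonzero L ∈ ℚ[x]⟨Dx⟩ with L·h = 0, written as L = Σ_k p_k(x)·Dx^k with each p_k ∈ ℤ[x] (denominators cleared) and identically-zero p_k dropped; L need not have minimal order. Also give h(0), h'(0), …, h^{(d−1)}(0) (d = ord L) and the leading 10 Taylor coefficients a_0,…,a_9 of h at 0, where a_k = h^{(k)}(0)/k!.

L = (-27 - 81·x - 81·x^2)·Dx + (18 + 117·x + 243·x^2 + 162·x^3)·Dx^2 + (-3 - 9·x - 9·x^2)·Dx^3 + (2 + 13·x + 27·x^2 + 18·x^3)·Dx^4  (order 4).
h: a_k = 0, 3, -3, -1/2, 15/4, -3/8, -23/40, -9/16, 2097/2240, -143/128, …
ICs: h(0) = 0, h′(0) = 3, h′′(0) = -6, h′′′(0) = -3.

f: a_k = 3, 3, -3/2, 3/2, -15/8, 21/8, -63/16, 99/16, -1287/128, 2145/128, …
g: a_k = 0, -9, 0, 27/2, 0, -243/40, 0, 729/560, 0, -729/4480, …
Weyl lclm of L_f,L_g ⇒ L₀ (ord ≤ 3).
∫: right-multiply L₀ by Dx.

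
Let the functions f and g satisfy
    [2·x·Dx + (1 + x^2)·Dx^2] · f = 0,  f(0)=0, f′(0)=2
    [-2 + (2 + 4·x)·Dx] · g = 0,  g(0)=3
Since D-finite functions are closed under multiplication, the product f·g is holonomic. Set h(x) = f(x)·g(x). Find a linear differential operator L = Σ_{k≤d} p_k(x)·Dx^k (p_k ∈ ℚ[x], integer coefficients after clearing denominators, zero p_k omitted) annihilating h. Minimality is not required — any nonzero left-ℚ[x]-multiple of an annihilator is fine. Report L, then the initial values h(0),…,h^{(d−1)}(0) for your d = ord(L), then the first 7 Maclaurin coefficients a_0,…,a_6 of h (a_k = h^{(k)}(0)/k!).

L = (3 - 2·x - x^2) + (-2 - 2·x + 6·x^2 + 4·x^3)·Dx + (1 + 4·x + 5·x^2 + 4·x^3 + 4·x^4)·Dx^2  (order 2).
h: a_k = 0, 6, 6, -5, 1, -31/20, 109/20, …
ICs: h(0) = 0, h′(0) = 6.

f: a_k = 0, 2, 0, -2/3, 0, 2/5, 0, …
g: a_k = 3, 3, -3/2, 3/2, -15/8, 21/8, -63/16, …
L₀ := L_f ⊗_s L_g (sym. prod.), ord ≤ 2.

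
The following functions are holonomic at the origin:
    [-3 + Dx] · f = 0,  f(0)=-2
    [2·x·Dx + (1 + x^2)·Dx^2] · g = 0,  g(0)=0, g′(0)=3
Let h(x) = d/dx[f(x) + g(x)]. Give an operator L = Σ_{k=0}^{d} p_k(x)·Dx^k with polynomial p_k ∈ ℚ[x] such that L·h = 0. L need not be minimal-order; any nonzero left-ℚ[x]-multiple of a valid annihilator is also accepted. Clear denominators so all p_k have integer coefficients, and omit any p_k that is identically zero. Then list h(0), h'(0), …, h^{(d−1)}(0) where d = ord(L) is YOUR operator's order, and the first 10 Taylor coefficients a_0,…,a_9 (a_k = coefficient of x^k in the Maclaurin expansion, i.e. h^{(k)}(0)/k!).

L = (6 - 18·x - 18·x^2 - 18·x^3) + (-11 - 12·x^2 - 9·x^4)·Dx + (3 + 2·x + 6·x^2 + 2·x^3 + 3·x^4)·Dx^2  (order 2).
h: a_k = -3, -18, -30, -27, -69/4, -243/20, -363/40, -729/280, 4533/2240, -729/2240, …
ICs: h(0) = -3, h′(0) = -18.

f: a_k = -2, -6, -9, -9, -27/4, -81/20, -81/40, -243/280, -729/2240, -243/2240, …
g: a_k = 0, 3, 0, -1, 0, 3/5, 0, -3/7, 0, 1/3, …
Sum ⇒ L₀ = lclm(L_f,L_g) in ℚ(x)⟨Dx⟩.
Differentiate: ansatz ord ≤ ord L₀ ⇒ L.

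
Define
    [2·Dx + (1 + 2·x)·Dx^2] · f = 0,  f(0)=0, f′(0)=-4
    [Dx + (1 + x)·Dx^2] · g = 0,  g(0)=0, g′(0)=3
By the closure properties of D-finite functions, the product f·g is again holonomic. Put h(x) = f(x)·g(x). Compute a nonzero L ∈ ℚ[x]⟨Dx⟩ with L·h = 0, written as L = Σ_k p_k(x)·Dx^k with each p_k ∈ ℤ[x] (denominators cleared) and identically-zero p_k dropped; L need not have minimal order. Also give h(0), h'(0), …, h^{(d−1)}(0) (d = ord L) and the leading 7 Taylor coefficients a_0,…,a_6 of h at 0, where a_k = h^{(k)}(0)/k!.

L = (20 + 48·x + 32·x^2)·Dx + (66 + 268·x + 360·x^2 + 160·x^3)·Dx^2 + (32 + 180·x + 372·x^2 + 336·x^3 + 112·x^4)·Dx^3 + (3 + 22·x + 63·x^2 + 88·x^3 + 60·x^4 + 16·x^5)·Dx^4  (order 4).
h: a_k = 0, 0, -12, 18, -26, 39, -917/15, …
ICs: h(0) = 0, h′(0) = 0, h′′(0) = -24, h′′′(0) = 108.

f: a_k = 0, -4, 4, -16/3, 8, -64/5, 64/3, …
g: a_k = 0, 3, -3/2, 1, -3/4, 3/5, -1/2, …
Product ⇒ symmetric product L₀, ord ≤ 4.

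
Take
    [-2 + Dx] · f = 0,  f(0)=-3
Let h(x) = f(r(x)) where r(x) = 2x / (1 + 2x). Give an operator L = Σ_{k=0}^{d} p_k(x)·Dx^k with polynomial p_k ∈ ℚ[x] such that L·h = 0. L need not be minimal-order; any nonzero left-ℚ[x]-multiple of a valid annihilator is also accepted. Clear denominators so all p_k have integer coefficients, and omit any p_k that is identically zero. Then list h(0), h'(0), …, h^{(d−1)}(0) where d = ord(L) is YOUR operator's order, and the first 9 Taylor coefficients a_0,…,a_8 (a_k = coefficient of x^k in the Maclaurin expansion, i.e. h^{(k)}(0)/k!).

L = -4 + (1 + 4·x + 4·x^2)·Dx  (order 1).
h: a_k = -3, -12, 0, 16, -32, 192/5, -256/15, -1280/21, 8192/35, …
ICs: h(0) = -3.

f: a_k = -3, -6, -6, -4, -2, -4/5, -4/15, -8/105, -2/105, …
Change of var in L_f (x↦r) gives L₀.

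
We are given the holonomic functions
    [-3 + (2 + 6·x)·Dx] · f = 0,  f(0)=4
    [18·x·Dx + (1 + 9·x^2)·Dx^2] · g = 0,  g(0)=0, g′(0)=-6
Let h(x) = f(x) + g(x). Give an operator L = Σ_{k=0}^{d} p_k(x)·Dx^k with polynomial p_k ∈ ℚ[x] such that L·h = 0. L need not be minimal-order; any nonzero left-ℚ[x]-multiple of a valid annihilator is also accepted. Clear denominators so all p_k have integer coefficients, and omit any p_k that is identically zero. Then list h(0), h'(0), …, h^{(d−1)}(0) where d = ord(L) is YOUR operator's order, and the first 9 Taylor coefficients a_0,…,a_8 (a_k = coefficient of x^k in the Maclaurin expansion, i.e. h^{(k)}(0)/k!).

L = (-36 - 270·x + 972·x^2 + 1458·x^3)·Dx + (-33 - 144·x + 270·x^2 + 3888·x^3 + 5103·x^4)·Dx^2 + (-2 + 18·x + 108·x^2 + 324·x^3 + 1134·x^4 + 1458·x^5)·Dx^3  (order 3).
h: a_k = 4, 0, -9/2, 99/4, -405/32, -22599/320, -15309/256, 2744685/3584, -2814669/8192, …
ICs: h(0) = 4, h′(0) = 0, h′′(0) = -9.

f: a_k = 4, 6, -9/2, 27/4, -405/32, 1701/64, -15309/256, 72171/512, -2814669/8192, …
g: a_k = 0, -6, 0, 18, 0, -486/5, 0, 4374/7, 0, …
f+g: L₀ = lclm(L_f,L_g), ord ≤ 1+2.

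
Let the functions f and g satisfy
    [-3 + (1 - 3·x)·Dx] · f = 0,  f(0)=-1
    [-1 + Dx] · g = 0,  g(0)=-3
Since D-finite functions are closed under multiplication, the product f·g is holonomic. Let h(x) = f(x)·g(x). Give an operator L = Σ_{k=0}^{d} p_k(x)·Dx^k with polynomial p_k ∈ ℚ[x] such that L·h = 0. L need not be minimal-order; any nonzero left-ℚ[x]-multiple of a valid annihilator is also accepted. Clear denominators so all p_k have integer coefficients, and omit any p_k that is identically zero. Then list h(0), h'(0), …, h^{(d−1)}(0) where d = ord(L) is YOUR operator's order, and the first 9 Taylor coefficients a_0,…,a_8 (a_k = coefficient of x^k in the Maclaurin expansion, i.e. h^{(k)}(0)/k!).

f: a_k = -1, -3, -9, -27, -81, -243, -729, -2187, -6561, …
g: a_k = -3, -3, -3/2, -1/2, -1/8, -1/40, -1/240, -1/1680, -1/13440, …
f·g: L₀ = L_f ⊗_s L_g, ord ≤ 1·1.
L = (4 - 3·x) + (-1 + 3·x)·Dx  (order 1).
h: a_k = 3, 12, 75/2, 113, 2713/8, 5087/5, 732529/240, 1538311/168, 369194641/13440, …
ICs: h(0) = 3.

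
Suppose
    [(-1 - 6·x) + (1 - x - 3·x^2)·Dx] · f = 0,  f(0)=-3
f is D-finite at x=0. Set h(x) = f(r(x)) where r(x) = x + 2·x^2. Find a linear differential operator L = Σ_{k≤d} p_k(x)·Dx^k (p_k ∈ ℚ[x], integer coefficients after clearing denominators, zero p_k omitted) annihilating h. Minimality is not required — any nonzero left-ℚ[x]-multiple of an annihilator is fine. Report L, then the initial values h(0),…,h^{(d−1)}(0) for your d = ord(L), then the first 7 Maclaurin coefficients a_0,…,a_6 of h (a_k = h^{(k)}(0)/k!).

f: a_k = -3, -3, -12, -21, -57, -120, -291, …
L₀ from L_f via x↦r, Dx↦r'^{-1}Dx.
L = (1 + 10·x + 36·x^2 + 48·x^3) + (-1 + x + 5·x^2 + 12·x^3 + 12·x^4)·Dx  (order 1).
h: a_k = -3, -3, -18, -69, -231, -828, -3027, …
ICs: h(0) = -3.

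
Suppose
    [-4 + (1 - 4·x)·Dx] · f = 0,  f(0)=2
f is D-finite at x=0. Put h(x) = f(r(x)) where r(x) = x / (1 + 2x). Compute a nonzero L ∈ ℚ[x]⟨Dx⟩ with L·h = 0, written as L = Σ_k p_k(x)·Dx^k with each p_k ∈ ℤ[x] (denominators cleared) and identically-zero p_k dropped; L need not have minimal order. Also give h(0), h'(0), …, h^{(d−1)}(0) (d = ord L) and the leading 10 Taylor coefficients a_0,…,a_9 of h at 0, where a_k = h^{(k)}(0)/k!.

f: a_k = 2, 8, 32, 128, 512, 2048, 8192, 32768, 131072, 524288, …
Change of var in L_f (x↦r) gives L₀.
L = 4 + (-1 + 4·x^2)·Dx  (order 1).
h: a_k = 2, 8, 16, 32, 64, 128, 256, 512, 1024, 2048, …
ICs: h(0) = 2.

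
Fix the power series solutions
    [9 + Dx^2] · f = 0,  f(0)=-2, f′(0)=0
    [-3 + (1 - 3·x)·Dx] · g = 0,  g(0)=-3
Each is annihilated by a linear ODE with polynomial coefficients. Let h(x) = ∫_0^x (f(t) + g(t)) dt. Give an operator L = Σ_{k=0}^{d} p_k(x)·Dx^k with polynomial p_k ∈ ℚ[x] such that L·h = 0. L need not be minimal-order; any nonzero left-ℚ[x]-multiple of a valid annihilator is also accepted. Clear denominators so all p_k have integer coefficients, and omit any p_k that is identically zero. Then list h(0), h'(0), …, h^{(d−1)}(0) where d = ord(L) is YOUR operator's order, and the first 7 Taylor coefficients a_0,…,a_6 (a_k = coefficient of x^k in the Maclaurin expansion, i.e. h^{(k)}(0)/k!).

L = (-63 + 54·x - 81·x^2)·Dx + (9 - 45·x + 81·x^2 - 81·x^3)·Dx^2 + (-7 + 6·x - 9·x^2)·Dx^3 + (1 - 5·x + 9·x^2 - 9·x^3)·Dx^4  (order 4).
h: a_k = 0, -5, -9/2, -6, -81/4, -999/20, -243/2, …
ICs: h(0) = 0, h′(0) = -5, h′′(0) = -9, h′′′(0) = -36.

f: a_k = -2, 0, 9, 0, -27/4, 0, 81/40, …
g: a_k = -3, -9, -27, -81, -243, -729, -2187, …
h₀=f+g: left-lcm gives L₀, ord ≤ 3.
Integrate: L := L₀·Dx.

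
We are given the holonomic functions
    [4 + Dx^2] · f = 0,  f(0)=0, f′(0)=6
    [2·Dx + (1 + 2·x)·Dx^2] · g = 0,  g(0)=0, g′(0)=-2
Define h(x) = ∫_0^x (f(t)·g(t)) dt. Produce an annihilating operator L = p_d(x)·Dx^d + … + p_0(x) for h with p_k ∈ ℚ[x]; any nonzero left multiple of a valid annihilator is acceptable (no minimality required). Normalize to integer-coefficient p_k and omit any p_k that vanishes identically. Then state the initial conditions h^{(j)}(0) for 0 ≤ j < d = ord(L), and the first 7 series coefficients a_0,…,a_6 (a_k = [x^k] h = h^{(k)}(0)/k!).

f: a_k = 0, 6, 0, -4, 0, 4/5, 0, …
g: a_k = 0, -2, 2, -8/3, 4, -32/5, 32/3, …
L₀ := L_f ⊗_s L_g (sym. prod.), ord ≤ 4.
Integrate: L := L₀·Dx.
L = (-48 + 192·x + 1216·x^2 + 2048·x^3 + 1024·x^4)·Dx + (32 + 320·x + 768·x^2 + 512·x^3)·Dx^2 + (160·x + 672·x^2 + 1024·x^3 + 512·x^4)·Dx^3 + (8 + 80·x + 192·x^2 + 128·x^3)·Dx^4 + (3 + 28·x + 92·x^2 + 128·x^3 + 64·x^4)·Dx^5  (order 5).
h: a_k = 0, 0, 0, -4, 3, -8/5, 8/3, …
ICs: h(0) = 0, h′(0) = 0, h′′(0) = 0, h′′′(0) = -24, h′′′′(0) = 72.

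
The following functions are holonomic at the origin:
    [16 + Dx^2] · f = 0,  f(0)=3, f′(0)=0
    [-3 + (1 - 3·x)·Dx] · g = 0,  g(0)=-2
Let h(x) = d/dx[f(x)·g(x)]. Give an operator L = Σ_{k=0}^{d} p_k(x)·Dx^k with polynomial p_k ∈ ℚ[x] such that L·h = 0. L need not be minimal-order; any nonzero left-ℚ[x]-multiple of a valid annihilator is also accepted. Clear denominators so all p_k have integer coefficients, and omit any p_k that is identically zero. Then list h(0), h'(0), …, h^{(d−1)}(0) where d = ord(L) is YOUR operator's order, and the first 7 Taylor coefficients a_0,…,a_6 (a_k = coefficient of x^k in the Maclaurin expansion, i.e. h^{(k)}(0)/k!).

f: a_k = 3, 0, -24, 0, 32, 0, -256/15, …
g: a_k = -2, -6, -18, -54, -162, -486, -1458, …
Sym-product of L_f,L_g gives L₀ (≤ ord 2).
h=h₀': d/dx-closure on L₀ ⇒ L.
L = (-2 - 96·x + 144·x^2) + (-6 + 18·x)·Dx + (1 - 6·x + 9·x^2)·Dx^2  (order 2).
h: a_k = -18, -12, -54, -472, -1770, -30836/5, -107926/5, …
ICs: h(0) = -18, h′(0) = -12.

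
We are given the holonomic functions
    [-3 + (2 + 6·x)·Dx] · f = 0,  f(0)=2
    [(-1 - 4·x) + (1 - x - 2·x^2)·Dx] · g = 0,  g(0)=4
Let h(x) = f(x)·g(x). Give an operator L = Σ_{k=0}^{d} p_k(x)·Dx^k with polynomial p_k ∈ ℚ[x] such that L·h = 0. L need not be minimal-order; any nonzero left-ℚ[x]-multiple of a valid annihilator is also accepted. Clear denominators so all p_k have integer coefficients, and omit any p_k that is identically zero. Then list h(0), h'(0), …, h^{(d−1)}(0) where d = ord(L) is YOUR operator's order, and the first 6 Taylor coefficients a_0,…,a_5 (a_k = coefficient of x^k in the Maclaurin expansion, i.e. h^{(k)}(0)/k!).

L = (5 + 11·x + 18·x^2) + (-2 - 4·x + 10·x^2 + 12·x^3)·Dx  (order 1).
h: a_k = 8, 20, 27, 161/2, 1747/16, 10347/32, …
ICs: h(0) = 8.

f: a_k = 2, 3, -9/4, 27/8, -405/64, 1701/128, …
g: a_k = 4, 4, 12, 20, 44, 84, …
Product ⇒ symmetric product L₀, ord ≤ 1.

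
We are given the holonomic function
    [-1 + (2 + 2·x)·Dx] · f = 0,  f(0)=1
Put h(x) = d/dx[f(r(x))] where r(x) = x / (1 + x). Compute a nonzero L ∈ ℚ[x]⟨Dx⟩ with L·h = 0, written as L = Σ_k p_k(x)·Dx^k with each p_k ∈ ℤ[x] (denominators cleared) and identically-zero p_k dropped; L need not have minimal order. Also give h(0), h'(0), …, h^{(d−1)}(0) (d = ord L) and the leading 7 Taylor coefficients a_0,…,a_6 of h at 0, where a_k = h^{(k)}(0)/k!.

f: a_k = 1, 1/2, -1/8, 1/16, -5/128, 7/256, -21/1024, …
Change of var in L_f (x↦r) gives L₀.
Derive L from L₀ (diff closure).
L = (-5 - 8·x) + (-2 - 6·x - 4·x^2)·Dx  (order 1).
h: a_k = 1/2, -5/4, 39/16, -141/32, 1995/256, -7059/512, 50435/2048, …
ICs: h(0) = 1/2.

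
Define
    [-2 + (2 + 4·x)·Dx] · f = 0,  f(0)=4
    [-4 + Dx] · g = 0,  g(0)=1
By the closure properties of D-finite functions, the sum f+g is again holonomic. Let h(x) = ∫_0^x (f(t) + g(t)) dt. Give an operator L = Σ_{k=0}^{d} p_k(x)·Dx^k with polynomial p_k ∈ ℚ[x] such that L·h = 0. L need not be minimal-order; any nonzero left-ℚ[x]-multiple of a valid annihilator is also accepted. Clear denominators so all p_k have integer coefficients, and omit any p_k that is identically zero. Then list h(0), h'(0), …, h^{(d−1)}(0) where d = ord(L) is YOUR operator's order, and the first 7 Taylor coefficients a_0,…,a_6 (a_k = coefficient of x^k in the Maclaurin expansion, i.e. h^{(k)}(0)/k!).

L = (20 + 32·x)·Dx + (-17 - 64·x - 64·x^2)·Dx^2 + (3 + 14·x + 16·x^2)·Dx^3  (order 3).
h: a_k = 0, 5, 4, 2, 19/6, 49/30, 361/180, …
ICs: h(0) = 0, h′(0) = 5, h′′(0) = 8.

f: a_k = 4, 4, -2, 2, -5/2, 7/2, -21/4, …
g: a_k = 1, 4, 8, 32/3, 32/3, 128/15, 256/45, …
Weyl lclm of L_f,L_g ⇒ L₀ (ord ≤ 2).
∫: right-multiply L₀ by Dx.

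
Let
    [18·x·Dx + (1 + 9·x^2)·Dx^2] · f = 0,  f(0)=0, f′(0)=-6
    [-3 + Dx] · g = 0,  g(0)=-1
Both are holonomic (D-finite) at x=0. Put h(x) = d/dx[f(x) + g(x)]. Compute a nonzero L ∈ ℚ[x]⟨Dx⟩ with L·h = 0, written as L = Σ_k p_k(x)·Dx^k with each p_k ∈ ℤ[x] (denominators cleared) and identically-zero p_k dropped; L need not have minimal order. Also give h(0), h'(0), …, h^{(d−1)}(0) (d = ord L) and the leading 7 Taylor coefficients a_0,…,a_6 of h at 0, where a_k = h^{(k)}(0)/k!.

L = (18 - 108·x - 162·x^2) + (-9 + 27·x + 27·x^2 - 81·x^3)·Dx + (1 + 3·x + 9·x^2 + 27·x^3)·Dx^2  (order 2).
h: a_k = -9, -9, 81/2, -27/2, -3969/8, -243/40, 349677/80, …
ICs: h(0) = -9, h′(0) = -9.

f: a_k = 0, -6, 0, 18, 0, -486/5, 0, …
g: a_k = -1, -3, -9/2, -9/2, -27/8, -81/40, -81/80, …
f+g: L₀ = lclm(L_f,L_g), ord ≤ 2+1.
h=h₀': d/dx-closure on L₀ ⇒ L.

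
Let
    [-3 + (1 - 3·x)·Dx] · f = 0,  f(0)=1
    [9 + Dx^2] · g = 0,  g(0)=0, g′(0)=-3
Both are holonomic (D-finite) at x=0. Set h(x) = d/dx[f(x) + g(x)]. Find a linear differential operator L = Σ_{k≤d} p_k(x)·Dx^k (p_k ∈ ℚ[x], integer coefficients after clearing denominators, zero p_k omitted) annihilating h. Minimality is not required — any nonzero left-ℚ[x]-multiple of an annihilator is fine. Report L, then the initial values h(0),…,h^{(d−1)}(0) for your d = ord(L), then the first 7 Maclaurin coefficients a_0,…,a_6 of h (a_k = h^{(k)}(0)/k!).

L = (702 - 324·x + 486·x^2) + (-63 + 243·x - 243·x^2 + 243·x^3)·Dx + (78 - 36·x + 54·x^2)·Dx^2 + (-7 + 27·x - 27·x^2 + 27·x^3)·Dx^3  (order 3).
h: a_k = 0, 18, 189/2, 324, 9639/8, 4374, 1224963/80, …
ICs: h(0) = 0, h′(0) = 18, h′′(0) = 189.

f: a_k = 1, 3, 9, 27, 81, 243, 729, …
g: a_k = 0, -3, 0, 9/2, 0, -81/40, 0, …
Weyl lclm of L_f,L_g ⇒ L₀ (ord ≤ 3).
Derive L from L₀ (diff closure).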